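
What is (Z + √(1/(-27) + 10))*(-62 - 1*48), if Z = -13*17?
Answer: 24310 - 110*√807/9 ≈ 23963.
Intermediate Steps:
Z = -221
(Z + √(1/(-27) + 10))*(-62 - 1*48) = (-221 + √(1/(-27) + 10))*(-62 - 1*48) = (-221 + √(-1/27 + 10))*(-62 - 48) = (-221 + √(269/27))*(-110) = (-221 + √807/9)*(-110) = 24310 - 110*√807/9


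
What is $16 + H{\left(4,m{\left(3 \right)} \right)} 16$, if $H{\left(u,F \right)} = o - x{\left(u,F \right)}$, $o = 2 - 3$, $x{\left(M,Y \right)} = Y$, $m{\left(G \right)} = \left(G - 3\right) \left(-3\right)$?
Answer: $0$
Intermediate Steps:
$m{\left(G \right)} = 9 - 3 G$ ($m{\left(G \right)} = \left(-3 + G\right) \left(-3\right) = 9 - 3 G$)
$o = -1$ ($o = 2 - 3 = -1$)
$H{\left(u,F \right)} = -1 - F$
$16 + H{\left(4,m{\left(3 \right)} \right)} 16 = 16 + \left(-1 - \left(9 - 9\right)\right) 16 = 16 + \left(-1 - 0\right) 16 = 16 + \left(-1 + 0\right) 16 = 16 - 16 = 0$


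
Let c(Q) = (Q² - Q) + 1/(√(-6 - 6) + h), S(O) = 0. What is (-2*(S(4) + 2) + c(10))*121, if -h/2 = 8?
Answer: 696718/67 - 121*I*√3/134 ≈ 10399.0 - 1.564*I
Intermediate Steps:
h = -16 (h = -2*8 = -16)
c(Q) = Q² + 1/(-16 + 2*I*√3) - Q (c(Q) = (Q² - Q) + 1/(√(-6 - 6) - 16) = (Q² - Q) + 1/(√(-12) - 16) = (Q² - Q) + 1/(2*I*√3 - 16) = (Q² - Q) + 1/(-16 + 2*I*√3) = Q² + 1/(-16 + 2*I*√3) - Q)
(-2*(S(4) + 2) + c(10))*121 = (-2*(0 + 2) + (-4/67 + 10² - 1*10 - I*√3/134))*121 = (-2*2 + (-4/67 + 100 - 10 - I*√3/134))*121 = (-4 + (6026/67 - I*√3/134))*121 = (5758/67 - I*√3/134)*121 = 696718/67 - 121*I*√3/134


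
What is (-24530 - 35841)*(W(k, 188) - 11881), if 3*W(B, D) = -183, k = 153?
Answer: 720950482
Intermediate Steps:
W(B, D) = -61 (W(B, D) = (⅓)*(-183) = -61)
(-24530 - 35841)*(W(k, 188) - 11881) = (-24530 - 35841)*(-61 - 11881) = -60371*(-11942) = 720950482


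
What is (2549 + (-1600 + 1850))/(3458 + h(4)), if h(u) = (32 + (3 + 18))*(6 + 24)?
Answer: 2799/5048 ≈ 0.55448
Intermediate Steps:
h(u) = 1590 (h(u) = (32 + 21)*30 = 53*30 = 1590)
(2549 + (-1600 + 1850))/(3458 + h(4)) = (2549 + (-1600 + 1850))/(3458 + 1590) = (2549 + 250)/5048 = 2799*(1/5048) = 2799/5048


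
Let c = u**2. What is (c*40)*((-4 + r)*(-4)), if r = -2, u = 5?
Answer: 24000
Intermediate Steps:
c = 25 (c = 5**2 = 25)
(c*40)*((-4 + r)*(-4)) = (25*40)*((-4 - 2)*(-4)) = 1000*(-6*(-4)) = 1000*24 = 24000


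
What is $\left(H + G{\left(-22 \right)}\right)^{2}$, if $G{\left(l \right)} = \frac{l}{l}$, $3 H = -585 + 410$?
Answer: $\frac{29584}{9} \approx 3287.1$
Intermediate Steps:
$H = - \frac{175}{3}$ ($H = \frac{-585 + 410}{3} = \frac{1}{3} \left(-175\right) = - \frac{175}{3} \approx -58.333$)
$G{\left(l \right)} = 1$
$\left(H + G{\left(-22 \right)}\right)^{2} = \left(- \frac{175}{3} + 1\right)^{2} = \left(- \frac{172}{3}\right)^{2} = \frac{29584}{9}$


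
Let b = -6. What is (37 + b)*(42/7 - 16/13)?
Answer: 1922/13 ≈ 147.85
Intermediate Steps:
(37 + b)*(42/7 - 16/13) = (37 - 6)*(42/7 - 16/13) = 31*(42*(⅐) - 16*1/13) = 31*(6 - 16/13) = 31*(62/13) = 1922/13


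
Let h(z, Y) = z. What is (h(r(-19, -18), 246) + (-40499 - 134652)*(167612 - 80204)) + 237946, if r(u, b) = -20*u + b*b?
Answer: -15309359958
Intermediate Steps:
r(u, b) = b² - 20*u (r(u, b) = -20*u + b² = b² - 20*u)
(h(r(-19, -18), 246) + (-40499 - 134652)*(167612 - 80204)) + 237946 = (((-18)² - 20*(-19)) + (-40499 - 134652)*(167612 - 80204)) + 237946 = ((324 + 380) - 175151*87408) + 237946 = (704 - 15309598608) + 237946 = -15309597904 + 237946 = -15309359958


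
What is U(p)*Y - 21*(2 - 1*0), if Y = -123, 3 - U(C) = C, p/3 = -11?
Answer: -4470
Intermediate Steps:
p = -33 (p = 3*(-11) = -33)
U(C) = 3 - C
U(p)*Y - 21*(2 - 1*0) = (3 - 1*(-33))*(-123) - 21*(2 - 1*0) = (3 + 33)*(-123) - 21*(2 + 0) = 36*(-123) - 21*2 = -4428 - 42 = -4470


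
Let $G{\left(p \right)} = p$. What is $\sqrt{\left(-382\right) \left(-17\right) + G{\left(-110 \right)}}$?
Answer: $4 \sqrt{399} \approx 79.9$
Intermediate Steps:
$\sqrt{\left(-382\right) \left(-17\right) + G{\left(-110 \right)}} = \sqrt{\left(-382\right) \left(-17\right) - 110} = \sqrt{6494 - 110} = \sqrt{6384} = 4 \sqrt{399}$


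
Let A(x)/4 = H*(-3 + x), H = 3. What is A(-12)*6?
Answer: -1080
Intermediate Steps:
A(x) = -36 + 12*x (A(x) = 4*(3*(-3 + x)) = 4*(-9 + 3*x) = -36 + 12*x)
A(-12)*6 = (-36 + 12*(-12))*6 = (-36 - 144)*6 = -180*6 = -1080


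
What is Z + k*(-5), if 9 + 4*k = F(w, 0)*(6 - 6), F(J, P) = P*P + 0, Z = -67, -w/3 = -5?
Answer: -223/4 ≈ -55.750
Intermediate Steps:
w = 15 (w = -3*(-5) = 15)
F(J, P) = P**2 (F(J, P) = P**2 + 0 = P**2)
k = -9/4 (k = -9/4 + (0**2*(6 - 6))/4 = -9/4 + (0*0)/4 = -9/4 + (1/4)*0 = -9/4 + 0 = -9/4 ≈ -2.2500)
Z + k*(-5) = -67 - 9/4*(-5) = -67 + 45/4 = -223/4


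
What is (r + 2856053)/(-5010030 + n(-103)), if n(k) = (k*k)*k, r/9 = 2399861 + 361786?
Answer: -27710876/6102757 ≈ -4.5407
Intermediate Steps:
r = 24854823 (r = 9*(2399861 + 361786) = 9*2761647 = 24854823)
n(k) = k³ (n(k) = k²*k = k³)
(r + 2856053)/(-5010030 + n(-103)) = (24854823 + 2856053)/(-5010030 + (-103)³) = 27710876/(-5010030 - 1092727) = 27710876/(-6102757) = 27710876*(-1/6102757) = -27710876/6102757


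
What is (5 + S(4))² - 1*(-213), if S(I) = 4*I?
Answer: 654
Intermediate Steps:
(5 + S(4))² - 1*(-213) = (5 + 4*4)² - 1*(-213) = (5 + 16)² + 213 = 21² + 213 = 441 + 213 = 654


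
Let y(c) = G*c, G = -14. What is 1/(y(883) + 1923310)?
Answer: 1/1910948 ≈ 5.2330e-7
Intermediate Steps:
y(c) = -14*c
1/(y(883) + 1923310) = 1/(-14*883 + 1923310) = 1/(-12362 + 1923310) = 1/1910948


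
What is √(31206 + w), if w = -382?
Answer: 2*√7706 ≈ 175.57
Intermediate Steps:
√(31206 + w) = √(31206 - 382) = √30824 = 2*√7706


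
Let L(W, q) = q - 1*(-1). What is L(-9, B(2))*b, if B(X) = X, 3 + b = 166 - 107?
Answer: 168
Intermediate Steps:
b = 56 (b = -3 + (166 - 107) = -3 + 59 = 56)
L(W, q) = 1 + q (L(W, q) = q + 1 = 1 + q)
L(-9, B(2))*b = (1 + 2)*56 = 3*56 = 168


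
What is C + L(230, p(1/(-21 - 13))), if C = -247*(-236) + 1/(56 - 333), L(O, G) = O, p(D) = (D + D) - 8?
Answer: 16210593/277 ≈ 58522.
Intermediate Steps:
p(D) = -8 + 2*D (p(D) = 2*D - 8 = -8 + 2*D)
C = 16146883/277 (C = 58292 + 1/(-277) = 58292 - 1/277 = 16146883/277 ≈ 58292.)
C + L(230, p(1/(-21 - 13))) = 16146883/277 + 230 = 16210593/277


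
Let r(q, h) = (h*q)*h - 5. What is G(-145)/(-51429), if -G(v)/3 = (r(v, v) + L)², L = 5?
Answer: 9294114390625/17143 ≈ 5.4215e+8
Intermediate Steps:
r(q, h) = -5 + q*h² (r(q, h) = q*h² - 5 = -5 + q*h²)
G(v) = -3*v⁶ (G(v) = -3*((-5 + v*v²) + 5)² = -3*((-5 + v³) + 5)² = -3*v⁶)
G(-145)/(-51429) = -3*(-145)⁶/(-51429) = -3*9294114390625*(-1/51429) = -27882343171875*(-1/51429) = 9294114390625/17143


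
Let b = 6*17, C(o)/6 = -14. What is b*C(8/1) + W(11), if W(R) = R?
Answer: -8557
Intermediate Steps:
C(o) = -84 (C(o) = 6*(-14) = -84)
b = 102
b*C(8/1) + W(11) = 102*(-84) + 11 = -8568 + 11 = -8557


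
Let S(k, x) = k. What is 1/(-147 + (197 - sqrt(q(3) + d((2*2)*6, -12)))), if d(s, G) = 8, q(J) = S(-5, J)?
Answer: 50/2497 + sqrt(3)/2497 ≈ 0.020718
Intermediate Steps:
q(J) = -5
1/(-147 + (197 - sqrt(q(3) + d((2*2)*6, -12)))) = 1/(-147 + (197 - sqrt(-5 + 8))) = 1/(-147 + (197 - sqrt(3))) = 1/(50 - sqrt(3))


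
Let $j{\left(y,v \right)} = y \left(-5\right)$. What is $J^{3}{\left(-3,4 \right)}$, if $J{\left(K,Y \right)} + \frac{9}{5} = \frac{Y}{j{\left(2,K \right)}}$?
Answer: $- \frac{1331}{125} \approx -10.648$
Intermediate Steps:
$j{\left(y,v \right)} = - 5 y$
$J{\left(K,Y \right)} = - \frac{9}{5} - \frac{Y}{10}$ ($J{\left(K,Y \right)} = - \frac{9}{5} + \frac{Y}{\left(-5\right) 2} = - \frac{9}{5} + \frac{Y}{-10} = - \frac{9}{5} + Y \left(- \frac{1}{10}\right) = - \frac{9}{5} - \frac{Y}{10}$)
$J^{3}{\left(-3,4 \right)} = \left(- \frac{9}{5} - \frac{2}{5}\right)^{3} = \left(- \frac{11}{5}\right)^{3} = - \frac{1331}{125}$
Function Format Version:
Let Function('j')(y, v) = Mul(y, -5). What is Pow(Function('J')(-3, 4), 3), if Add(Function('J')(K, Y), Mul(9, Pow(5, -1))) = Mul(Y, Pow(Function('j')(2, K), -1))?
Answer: Rational(-1331, 125) ≈ -10.648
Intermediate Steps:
Function('j')(y, v) = Mul(-5, y)
Function('J')(K, Y) = Add(Rational(-9, 5), Mul(Rational(-1, 10), Y)) (Function('J')(K, Y) = Add(Rational(-9, 5), Mul(Y, Pow(Mul(-5, 2), -1))) = Add(Rational(-9, 5), Mul(Y, Pow(-10, -1))) = Add(Rational(-9, 5), Mul(Y, Rational(-1, 10))) = Add(Rational(-9, 5), Mul(Rational(-1, 10), Y)))
Pow(Function('J')(-3, 4), 3) = Pow(Add(Rational(-9, 5), Mul(Rational(-1, 10), 4)), 3) = Pow(Add(Rational(-9, 5), Rational(-2, 5)), 3) = Pow(Rational(-11, 5), 3) = Rational(-1331, 125)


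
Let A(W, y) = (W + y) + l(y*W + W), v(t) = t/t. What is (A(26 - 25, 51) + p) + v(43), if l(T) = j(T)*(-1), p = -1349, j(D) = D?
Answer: -1348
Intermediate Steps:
v(t) = 1
l(T) = -T (l(T) = T*(-1) = -T)
A(W, y) = y - W*y (A(W, y) = (W + y) - (y*W + W) = (W + y) - (W*y + W) = (W + y) - (W + W*y) = (W + y) + (-W - W*y) = y - W*y)
(A(26 - 25, 51) + p) + v(43) = (51*(1 - (26 - 25)) - 1349) + 1 = (51*(1 - 1*1) - 1349) + 1 = (51*(1 - 1) - 1349) + 1 = (51*0 - 1349) + 1 = (0 - 1349) + 1 = -1349 + 1 = -1348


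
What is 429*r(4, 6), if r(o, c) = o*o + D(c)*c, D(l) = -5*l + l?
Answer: -54912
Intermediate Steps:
D(l) = -4*l
r(o, c) = o² - 4*c² (r(o, c) = o*o + (-4*c)*c = o² - 4*c²)
429*r(4, 6) = 429*(4² - 4*6²) = 429*(16 - 4*36) = 429*(16 - 144) = 429*(-128) = -54912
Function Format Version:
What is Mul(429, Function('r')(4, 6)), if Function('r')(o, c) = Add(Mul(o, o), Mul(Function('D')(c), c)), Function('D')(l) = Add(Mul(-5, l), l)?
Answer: -54912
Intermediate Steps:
Function('D')(l) = Mul(-4, l)
Function('r')(o, c) = Add(Pow(o, 2), Mul(-4, Pow(c, 2))) (Function('r')(o, c) = Add(Mul(o, o), Mul(Mul(-4, c), c)) = Add(Pow(o, 2), Mul(-4, Pow(c, 2))))
Mul(429, Function('r')(4, 6)) = Mul(429, Add(Pow(4, 2), Mul(-4, Pow(6, 2)))) = Mul(429, Add(16, Mul(-4, 36))) = Mul(429, Add(16, -144)) = Mul(429, -128) = -54912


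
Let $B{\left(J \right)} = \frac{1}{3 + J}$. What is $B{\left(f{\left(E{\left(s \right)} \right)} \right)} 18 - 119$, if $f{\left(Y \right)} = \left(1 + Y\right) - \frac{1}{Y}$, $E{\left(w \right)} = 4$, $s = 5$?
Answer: $- \frac{3617}{31} \approx -116.68$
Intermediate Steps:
$f{\left(Y \right)} = 1 + Y - \frac{1}{Y}$
$B{\left(f{\left(E{\left(s \right)} \right)} \right)} 18 - 119 = \frac{1}{3 + \left(1 + 4 - \frac{1}{4}\right)} 18 - 119 = \frac{1}{3 + \frac{19}{4}} \cdot 18 - 119 = \frac{1}{\frac{31}{4}} \cdot 18 - 119 = \frac{4}{31} \cdot 18 - 119 = \frac{72}{31} - 119 = - \frac{3617}{31}$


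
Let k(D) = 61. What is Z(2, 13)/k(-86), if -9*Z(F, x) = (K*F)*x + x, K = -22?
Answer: 559/549 ≈ 1.0182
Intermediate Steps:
Z(F, x) = -x/9 + 22*F*x/9 (Z(F, x) = -((-22*F)*x + x)/9 = -(-22*F*x + x)/9 = -(x - 22*F*x)/9 = -x/9 + 22*F*x/9)
Z(2, 13)/k(-86) = ((⅑)*13*(-1 + 22*2))/61 = ((⅑)*13*(-1 + 44))*(1/61) = ((⅑)*13*43)*(1/61) = (559/9)*(1/61) = 559/549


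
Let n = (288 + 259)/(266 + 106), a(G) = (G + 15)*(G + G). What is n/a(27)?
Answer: 547/843696 ≈ 0.00064834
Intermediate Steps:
a(G) = 2*G*(15 + G) (a(G) = (15 + G)*(2*G) = 2*G*(15 + G))
n = 547/372 ≈ 1.4704
n/a(27) = 547/(372*((2*27*(15 + 27)))) = 547/(372*((2*27*42))) = (547/372)/2268 = (547/372)*(1/2268) = 547/843696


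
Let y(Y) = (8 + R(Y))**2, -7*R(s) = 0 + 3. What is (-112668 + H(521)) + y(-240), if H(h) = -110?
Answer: -5523313/49 ≈ -1.1272e+5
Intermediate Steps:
R(s) = -3/7 (R(s) = -(0 + 3)/7 = -1/7*3 = -3/7)
y(Y) = 2809/49 (y(Y) = (8 - 3/7)**2 = (53/7)**2 = 2809/49)
(-112668 + H(521)) + y(-240) = (-112668 - 110) + 2809/49 = -112778 + 2809/49 = -5523313/49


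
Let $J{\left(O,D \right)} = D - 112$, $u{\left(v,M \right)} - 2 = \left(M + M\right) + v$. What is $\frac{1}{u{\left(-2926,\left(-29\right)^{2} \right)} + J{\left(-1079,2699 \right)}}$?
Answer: $\frac{1}{1345} \approx 0.00074349$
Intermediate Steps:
$u{\left(v,M \right)} = 2 + v + 2 M$ ($u{\left(v,M \right)} = 2 + \left(\left(M + M\right) + v\right) = 2 + \left(2 M + v\right) = 2 + \left(v + 2 M\right) = 2 + v + 2 M$)
$J{\left(O,D \right)} = -112 + D$ ($J{\left(O,D \right)} = D - 112 = -112 + D$)
$\frac{1}{u{\left(-2926,\left(-29\right)^{2} \right)} + J{\left(-1079,2699 \right)}} = \frac{1}{\left(2 - 2926 + 2 \left(-29\right)^{2}\right) + \left(-112 + 2699\right)} = \frac{1}{\left(2 - 2926 + 2 \cdot 841\right) + 2587} = \frac{1}{\left(2 - 2926 + 1682\right) + 2587} = \frac{1}{-1242 + 2587} = \frac{1}{1345}$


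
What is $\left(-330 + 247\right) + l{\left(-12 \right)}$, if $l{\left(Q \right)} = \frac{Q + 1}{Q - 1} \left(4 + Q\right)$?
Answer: $- \frac{1167}{13} \approx -89.769$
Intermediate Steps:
$l{\left(Q \right)} = \frac{\left(1 + Q\right) \left(4 + Q\right)}{-1 + Q}$ ($l{\left(Q \right)} = \frac{1 + Q}{-1 + Q} \left(4 + Q\right) = \frac{\left(1 + Q\right) \left(4 + Q\right)}{-1 + Q}$)
$\left(-330 + 247\right) + l{\left(-12 \right)} = \left(-330 + 247\right) + \frac{4 + \left(-12\right)^{2} + 5 \left(-12\right)}{-1 - 12} = -83 + \frac{4 + 144 - 60}{-13} = -83 - \frac{88}{13} = - \frac{1167}{13}$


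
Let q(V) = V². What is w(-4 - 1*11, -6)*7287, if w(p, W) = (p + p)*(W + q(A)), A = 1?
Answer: 1093050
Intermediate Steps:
w(p, W) = 2*p*(1 + W) (w(p, W) = (p + p)*(W + 1²) = (2*p)*(W + 1) = (2*p)*(1 + W) = 2*p*(1 + W))
w(-4 - 1*11, -6)*7287 = (2*(-4 - 1*11)*(1 - 6))*7287 = (2*(-4 - 11)*(-5))*7287 = (2*(-15)*(-5))*7287 = 150*7287 = 1093050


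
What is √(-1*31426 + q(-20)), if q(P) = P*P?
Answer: I*√31026 ≈ 176.14*I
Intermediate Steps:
q(P) = P²
√(-1*31426 + q(-20)) = √(-1*31426 + (-20)²) = √(-31426 + 400) = √(-31026) = I*√31026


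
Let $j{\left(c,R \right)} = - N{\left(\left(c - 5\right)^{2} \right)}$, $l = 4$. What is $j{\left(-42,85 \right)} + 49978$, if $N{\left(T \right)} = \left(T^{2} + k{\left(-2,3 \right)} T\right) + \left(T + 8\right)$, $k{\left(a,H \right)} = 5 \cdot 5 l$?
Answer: $-5052820$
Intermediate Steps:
$k{\left(a,H \right)} = 100$ ($k{\left(a,H \right)} = 5 \cdot 5 \cdot 4 = 25 \cdot 4 = 100$)
$N{\left(T \right)} = 8 + T^{2} + 101 T$ ($N{\left(T \right)} = \left(T^{2} + 100 T\right) + \left(T + 8\right) = \left(T^{2} + 100 T\right) + \left(8 + T\right) = 8 + T^{2} + 101 T$)
$j{\left(c,R \right)} = -8 - \left(-5 + c\right)^{4} - 101 \left(-5 + c\right)^{2}$ ($j{\left(c,R \right)} = - (8 + \left(\left(c - 5\right)^{2}\right)^{2} + 101 \left(c - 5\right)^{2}) = - (8 + \left(\left(-5 + c\right)^{2}\right)^{2} + 101 \left(-5 + c\right)^{2}) = - (8 + \left(-5 + c\right)^{4} + 101 \left(-5 + c\right)^{2}) = -8 - \left(-5 + c\right)^{4} - 101 \left(-5 + c\right)^{2}$)
$j{\left(-42,85 \right)} + 49978 = \left(-8 - \left(-5 - 42\right)^{4} - 101 \left(-5 - 42\right)^{2}\right) + 49978 = \left(-8 - \left(-47\right)^{4} - 101 \left(-47\right)^{2}\right) + 49978 = \left(-8 - 4879681 - 223109\right) + 49978 = -5102798 + 49978 = -5052820$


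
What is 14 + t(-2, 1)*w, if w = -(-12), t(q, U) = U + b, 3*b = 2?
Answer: 34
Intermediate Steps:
b = ⅔ (b = (⅓)*2 = ⅔ ≈ 0.66667)
t(q, U) = ⅔ + U (t(q, U) = U + ⅔ = ⅔ + U)
w = 12 (w = -3*(-4) = 12)
14 + t(-2, 1)*w = 14 + (⅔ + 1)*12 = 14 + (5/3)*12 = 14 + 20 = 34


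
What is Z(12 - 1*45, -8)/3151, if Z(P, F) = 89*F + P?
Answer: -745/3151 ≈ -0.23643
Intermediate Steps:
Z(P, F) = P + 89*F
Z(12 - 1*45, -8)/3151 = ((12 - 1*45) + 89*(-8))/3151 = ((12 - 45) - 712)*(1/3151) = (-33 - 712)*(1/3151) = -745*1/3151 = -745/3151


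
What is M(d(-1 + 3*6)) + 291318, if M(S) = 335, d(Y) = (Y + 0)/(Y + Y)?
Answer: 291653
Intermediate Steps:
d(Y) = ½ (d(Y) = Y/((2*Y)) = Y*(1/(2*Y)) = ½)
M(d(-1 + 3*6)) + 291318 = 335 + 291318 = 291653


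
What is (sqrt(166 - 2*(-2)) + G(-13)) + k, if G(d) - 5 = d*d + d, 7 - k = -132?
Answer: 300 + sqrt(170) ≈ 313.04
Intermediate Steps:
k = 139 (k = 7 - 1*(-132) = 7 + 132 = 139)
G(d) = 5 + d + d**2 (G(d) = 5 + (d*d + d) = 5 + (d**2 + d) = 5 + (d + d**2) = 5 + d + d**2)
(sqrt(166 - 2*(-2)) + G(-13)) + k = (sqrt(166 - 2*(-2)) + (5 - 13 + (-13)**2)) + 139 = (sqrt(166 + 4) + (5 - 13 + 169)) + 139 = (sqrt(170) + 161) + 139 = (161 + sqrt(170)) + 139 = 300 + sqrt(170)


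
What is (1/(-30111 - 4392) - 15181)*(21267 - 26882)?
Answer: 2941081097060/34503 ≈ 8.5241e+7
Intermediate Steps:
(1/(-30111 - 4392) - 15181)*(21267 - 26882) = (1/(-34503) - 15181)*(-5615) = (-1/34503 - 15181)*(-5615) = -523790044/34503*(-5615) = 2941081097060/34503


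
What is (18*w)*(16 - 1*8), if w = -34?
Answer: -4896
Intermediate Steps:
(18*w)*(16 - 1*8) = (18*(-34))*(16 - 1*8) = -612*(16 - 8) = -612*8 = -4896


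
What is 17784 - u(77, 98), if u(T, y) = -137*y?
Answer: 31210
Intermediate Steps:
17784 - u(77, 98) = 17784 - (-137)*98 = 17784 - 1*(-13426) = 17784 + 13426 = 31210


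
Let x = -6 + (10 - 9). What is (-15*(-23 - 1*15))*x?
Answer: -2850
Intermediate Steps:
x = -5 (x = -6 + 1 = -5)
(-15*(-23 - 1*15))*x = -15*(-23 - 1*15)*(-5) = -15*(-23 - 15)*(-5) = -15*(-38)*(-5) = 570*(-5) = -2850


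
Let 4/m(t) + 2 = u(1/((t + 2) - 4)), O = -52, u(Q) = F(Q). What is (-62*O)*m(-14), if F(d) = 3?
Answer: 12896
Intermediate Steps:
u(Q) = 3
m(t) = 4 (m(t) = 4/(-2 + 3) = 4/1 = 4*1 = 4)
(-62*O)*m(-14) = -62*(-52)*4 = 3224*4 = 12896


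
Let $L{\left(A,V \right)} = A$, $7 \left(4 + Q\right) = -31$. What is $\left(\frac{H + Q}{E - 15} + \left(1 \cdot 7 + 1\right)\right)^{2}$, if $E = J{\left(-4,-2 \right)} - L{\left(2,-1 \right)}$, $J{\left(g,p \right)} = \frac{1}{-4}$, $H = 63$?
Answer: $\frac{5456896}{233289} \approx 23.391$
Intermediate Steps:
$Q = - \frac{59}{7}$ ($Q = -4 + \frac{1}{7} \left(-31\right) = -4 - \frac{31}{7} = - \frac{59}{7} \approx -8.4286$)
$J{\left(g,p \right)} = - \frac{1}{4}$
$E = - \frac{9}{4}$ ($E = - \frac{1}{4} - 2 = - \frac{9}{4} \approx -2.25$)
$\left(\frac{H + Q}{E - 15} + \left(1 \cdot 7 + 1\right)\right)^{2} = \left(\frac{63 - \frac{59}{7}}{- \frac{9}{4} - 15} + \left(1 \cdot 7 + 1\right)\right)^{2} = \left(\frac{382}{7 \left(- \frac{69}{4}\right)} + \left(7 + 1\right)\right)^{2} = \left(\frac{382}{7} \left(- \frac{4}{69}\right) + 8\right)^{2} = \left(- \frac{1528}{483} + 8\right)^{2} = \left(\frac{2336}{483}\right)^{2} = \frac{5456896}{233289}$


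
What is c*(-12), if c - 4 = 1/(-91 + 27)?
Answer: -765/16 ≈ -47.813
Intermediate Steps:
c = 255/64 (c = 4 + 1/(-91 + 27) = 4 + 1/(-64) = 4 - 1/64 = 255/64 ≈ 3.9844)
c*(-12) = (255/64)*(-12) = -765/16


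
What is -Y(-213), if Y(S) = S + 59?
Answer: 154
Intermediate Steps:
Y(S) = 59 + S
-Y(-213) = -(59 - 213) = -1*(-154) = 154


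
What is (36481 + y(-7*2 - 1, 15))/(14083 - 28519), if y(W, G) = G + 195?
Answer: -36691/14436 ≈ -2.5416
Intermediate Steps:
y(W, G) = 195 + G
(36481 + y(-7*2 - 1, 15))/(14083 - 28519) = (36481 + (195 + 15))/(14083 - 28519) = (36481 + 210)/(-14436) = 36691*(-1/14436) = -36691/14436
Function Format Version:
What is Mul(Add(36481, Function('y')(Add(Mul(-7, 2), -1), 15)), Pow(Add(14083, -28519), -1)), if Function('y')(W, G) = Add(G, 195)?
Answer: Rational(-36691, 14436) ≈ -2.5416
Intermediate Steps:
Function('y')(W, G) = Add(195, G)
Mul(Add(36481, Function('y')(Add(Mul(-7, 2), -1), 15)), Pow(Add(14083, -28519), -1)) = Mul(Add(36481, Add(195, 15)), Pow(Add(14083, -28519), -1)) = Mul(Add(36481, 210), Pow(-14436, -1)) = Mul(36691, Rational(-1, 14436)) = Rational(-36691, 14436)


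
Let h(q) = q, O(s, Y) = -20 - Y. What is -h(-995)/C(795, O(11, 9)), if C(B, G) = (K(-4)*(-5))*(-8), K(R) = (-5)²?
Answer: 199/200 ≈ 0.99500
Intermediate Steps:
K(R) = 25
C(B, G) = 1000 (C(B, G) = (25*(-5))*(-8) = -125*(-8) = 1000)
-h(-995)/C(795, O(11, 9)) = -(-995)/1000 = -1*(-199/200) = 199/200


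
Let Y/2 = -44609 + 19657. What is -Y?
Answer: 49904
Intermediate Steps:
Y = -49904 (Y = 2*(-44609 + 19657) = 2*(-24952) = -49904)
-Y = -1*(-49904) = 49904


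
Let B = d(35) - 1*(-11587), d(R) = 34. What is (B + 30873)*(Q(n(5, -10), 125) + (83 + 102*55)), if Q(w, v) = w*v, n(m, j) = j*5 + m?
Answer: 2889592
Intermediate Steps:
n(m, j) = m + 5*j (n(m, j) = 5*j + m = m + 5*j)
B = 11621 (B = 34 - 1*(-11587) = 34 + 11587 = 11621)
Q(w, v) = v*w
(B + 30873)*(Q(n(5, -10), 125) + (83 + 102*55)) = (11621 + 30873)*(125*(5 + 5*(-10)) + (83 + 102*55)) = 42494*(125*(5 - 50) + (83 + 5610)) = 42494*(125*(-45) + 5693) = 42494*(-5625 + 5693) = 42494*68 = 2889592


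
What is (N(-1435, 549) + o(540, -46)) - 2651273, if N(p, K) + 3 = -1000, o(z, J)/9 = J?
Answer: -2652690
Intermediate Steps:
o(z, J) = 9*J
N(p, K) = -1003 (N(p, K) = -3 - 1000 = -1003)
(N(-1435, 549) + o(540, -46)) - 2651273 = (-1003 + 9*(-46)) - 2651273 = (-1003 - 414) - 2651273 = -1417 - 2651273 = -2652690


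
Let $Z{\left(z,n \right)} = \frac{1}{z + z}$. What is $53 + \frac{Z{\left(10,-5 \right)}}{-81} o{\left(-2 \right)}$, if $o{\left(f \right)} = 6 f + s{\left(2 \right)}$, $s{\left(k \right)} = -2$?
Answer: $\frac{42937}{810} \approx 53.009$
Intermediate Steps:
$Z{\left(z,n \right)} = \frac{1}{2 z}$
$o{\left(f \right)} = -2 + 6 f$ ($o{\left(f \right)} = 6 f - 2 = -2 + 6 f$)
$53 + \frac{Z{\left(10,-5 \right)}}{-81} o{\left(-2 \right)} = 53 + \frac{\frac{1}{2} \cdot \frac{1}{10}}{-81} \left(-2 + 6 \left(-2\right)\right) = 53 + \frac{1}{2} \cdot \frac{1}{10} \left(- \frac{1}{81}\right) \left(-2 - 12\right) = 53 + \frac{1}{20} \left(- \frac{1}{81}\right) \left(-14\right) = 53 - - \frac{7}{810} = 53 + \frac{7}{810} = \frac{42937}{810}$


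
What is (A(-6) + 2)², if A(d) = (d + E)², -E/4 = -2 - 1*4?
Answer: 106276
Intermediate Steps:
E = 24 (E = -4*(-2 - 1*4) = -4*(-2 - 4) = -4*(-6) = 24)
A(d) = (24 + d)² (A(d) = (d + 24)² = (24 + d)²)
(A(-6) + 2)² = ((24 - 6)² + 2)² = (18² + 2)² = (324 + 2)² = 326² = 106276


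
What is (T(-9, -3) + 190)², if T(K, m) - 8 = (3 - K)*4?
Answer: 60516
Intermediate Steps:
T(K, m) = 20 - 4*K (T(K, m) = 8 + (3 - K)*4 = 8 + (12 - 4*K) = 20 - 4*K)
(T(-9, -3) + 190)² = ((20 - 4*(-9)) + 190)² = ((20 + 36) + 190)² = (56 + 190)² = 246² = 60516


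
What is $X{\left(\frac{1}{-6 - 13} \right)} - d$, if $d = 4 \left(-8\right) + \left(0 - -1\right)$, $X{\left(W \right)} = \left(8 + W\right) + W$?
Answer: $\frac{739}{19} \approx 38.895$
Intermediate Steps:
$X{\left(W \right)} = 8 + 2 W$
$d = -31$ ($d = -32 + \left(0 + 1\right) = -32 + 1 = -31$)
$X{\left(\frac{1}{-6 - 13} \right)} - d = \left(8 + \frac{2}{-6 - 13}\right) - -31 = \left(8 + \frac{2}{-19}\right) + 31 = \left(8 + 2 \left(- \frac{1}{19}\right)\right) + 31 = \left(8 - \frac{2}{19}\right) + 31 = \frac{150}{19} + 31 = \frac{739}{19}$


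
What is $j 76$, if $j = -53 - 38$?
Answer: $-6916$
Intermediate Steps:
$j = -91$
$j 76 = \left(-91\right) 76 = -6916$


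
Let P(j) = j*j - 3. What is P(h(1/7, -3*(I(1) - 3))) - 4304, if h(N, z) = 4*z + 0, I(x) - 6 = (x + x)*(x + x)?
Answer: 2749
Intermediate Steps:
I(x) = 6 + 4*x² (I(x) = 6 + (x + x)*(x + x) = 6 + (2*x)*(2*x) = 6 + 4*x²)
h(N, z) = 4*z
P(j) = -3 + j² (P(j) = j² - 3 = -3 + j²)
P(h(1/7, -3*(I(1) - 3))) - 4304 = (-3 + (4*(-3*((6 + 4*1²) - 3)))²) - 4304 = (-3 + (4*(-3*((6 + 4*1) - 3)))²) - 4304 = (-3 + (4*(-3*((6 + 4) - 3)))²) - 4304 = (-3 + (4*(-3*(10 - 3)))²) - 4304 = (-3 + (4*(-3*7))²) - 4304 = (-3 + (4*(-21))²) - 4304 = (-3 + (-84)²) - 4304 = (-3 + 7056) - 4304 = 7053 - 4304 = 2749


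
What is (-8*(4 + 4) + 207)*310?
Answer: 44330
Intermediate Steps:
(-8*(4 + 4) + 207)*310 = (-8*8 + 207)*310 = (-64 + 207)*310 = 143*310 = 44330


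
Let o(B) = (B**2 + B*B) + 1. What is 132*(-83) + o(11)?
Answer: -10713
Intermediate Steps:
o(B) = 1 + 2*B**2 (o(B) = (B**2 + B**2) + 1 = 2*B**2 + 1 = 1 + 2*B**2)
132*(-83) + o(11) = 132*(-83) + (1 + 2*11**2) = -10956 + (1 + 2*121) = -10956 + (1 + 242) = -10956 + 243 = -10713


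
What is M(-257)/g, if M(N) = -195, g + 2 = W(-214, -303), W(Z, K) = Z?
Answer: 65/72 ≈ 0.90278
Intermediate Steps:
g = -216 (g = -2 - 214 = -216)
M(-257)/g = -195/(-216) = -195*(-1/216) = 65/72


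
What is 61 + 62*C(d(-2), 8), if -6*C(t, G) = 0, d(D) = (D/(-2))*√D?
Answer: 61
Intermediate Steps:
d(D) = -D^(3/2)/2 (d(D) = (D*(-½))*√D = (-D/2)*√D = -D^(3/2)/2)
C(t, G) = 0 (C(t, G) = -⅙*0 = 0)
61 + 62*C(d(-2), 8) = 61 + 62*0 = 61 + 0 = 61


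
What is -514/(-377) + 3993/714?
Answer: 624119/89726 ≈ 6.9558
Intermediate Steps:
-514/(-377) + 3993/714 = -514*(-1/377) + 3993*(1/714) = 514/377 + 1331/238 = 624119/89726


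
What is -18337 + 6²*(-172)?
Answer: -24529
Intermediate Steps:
-18337 + 6²*(-172) = -18337 + 36*(-172) = -18337 - 6192 = -24529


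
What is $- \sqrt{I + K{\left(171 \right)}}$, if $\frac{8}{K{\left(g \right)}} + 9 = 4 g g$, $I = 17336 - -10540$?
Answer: $- \frac{2 \sqrt{10591696864015}}{38985} \approx -166.96$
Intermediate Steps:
$I = 27876$ ($I = 17336 + 10540 = 27876$)
$K{\left(g \right)} = \frac{8}{-9 + 4 g^{2}}$ ($K{\left(g \right)} = \frac{8}{-9 + 4 g g} = \frac{8}{-9 + 4 g^{2}}$)
$- \sqrt{I + K{\left(171 \right)}} = - \sqrt{27876 + \frac{8}{-9 + 4 \cdot 171^{2}}} = - \sqrt{27876 + \frac{8}{-9 + 4 \cdot 29241}} = - \sqrt{27876 + \frac{8}{-9 + 116964}} = - \sqrt{27876 + \frac{8}{116955}} = - \sqrt{\frac{3260237588}{116955}} = - \frac{2 \sqrt{10591696864015}}{38985}$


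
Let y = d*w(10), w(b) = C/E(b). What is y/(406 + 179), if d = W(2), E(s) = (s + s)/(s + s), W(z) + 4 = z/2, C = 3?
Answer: -1/65 ≈ -0.015385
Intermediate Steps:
W(z) = -4 + z/2
E(s) = 1 (E(s) = (2*s)/((2*s)) = (2*s)*(1/(2*s)) = 1)
w(b) = 3 (w(b) = 3/1 = 3*1 = 3)
d = -3 (d = -4 + (½)*2 = -4 + 1 = -3)
y = -9 (y = -3*3 = -9)
y/(406 + 179) = -9/(406 + 179) = -9/585 = -9*1/585 = -1/65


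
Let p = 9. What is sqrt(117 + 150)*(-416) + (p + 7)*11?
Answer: 176 - 416*sqrt(267) ≈ -6621.5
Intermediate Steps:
sqrt(117 + 150)*(-416) + (p + 7)*11 = sqrt(117 + 150)*(-416) + (9 + 7)*11 = sqrt(267)*(-416) + 16*11 = -416*sqrt(267) + 176 = 176 - 416*sqrt(267)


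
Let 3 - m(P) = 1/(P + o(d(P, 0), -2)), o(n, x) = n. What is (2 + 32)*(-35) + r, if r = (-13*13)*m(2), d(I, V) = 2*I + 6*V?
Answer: -10013/6 ≈ -1668.8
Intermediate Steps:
m(P) = 3 - 1/(3*P) (m(P) = 3 - 1/(P + (2*P + 6*0)) = 3 - 1/(P + (2*P + 0)) = 3 - 1/(P + 2*P) = 3 - 1/(3*P))
r = -2873/6 (r = (-13*13)*(3 - ⅓/2) = -169*(3 - ⅓*½) = -169*(3 - ⅙) = -169*17/6 = -2873/6 ≈ -478.83)
(2 + 32)*(-35) + r = (2 + 32)*(-35) - 2873/6 = 34*(-35) - 2873/6 = -1190 - 2873/6 = -10013/6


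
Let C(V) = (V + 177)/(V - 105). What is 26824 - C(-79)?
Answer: 2467857/92 ≈ 26825.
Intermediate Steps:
C(V) = (177 + V)/(-105 + V)
26824 - C(-79) = 26824 - (177 - 79)/(-105 - 79) = 26824 - 98/(-184) = 26824 - (-1)*98/184 = 26824 - 1*(-49/92) = 26824 + 49/92 = 2467857/92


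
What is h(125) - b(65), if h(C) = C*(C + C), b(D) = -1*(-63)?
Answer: 31187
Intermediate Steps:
b(D) = 63
h(C) = 2*C² (h(C) = C*(2*C) = 2*C²)
h(125) - b(65) = 2*125² - 1*63 = 2*15625 - 63 = 31250 - 63 = 31187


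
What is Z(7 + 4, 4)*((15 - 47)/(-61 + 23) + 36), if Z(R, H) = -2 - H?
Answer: -4200/19 ≈ -221.05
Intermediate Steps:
Z(7 + 4, 4)*((15 - 47)/(-61 + 23) + 36) = (-2 - 1*4)*((15 - 47)/(-61 + 23) + 36) = (-2 - 4)*(-32/(-38) + 36) = -6*(-32*(-1/38) + 36) = -6*(16/19 + 36) = -6*700/19 = -4200/19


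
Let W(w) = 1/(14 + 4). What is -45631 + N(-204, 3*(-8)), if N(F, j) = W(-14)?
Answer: -821357/18 ≈ -45631.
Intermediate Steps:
W(w) = 1/18
N(F, j) = 1/18
-45631 + N(-204, 3*(-8)) = -45631 + 1/18 = -821357/18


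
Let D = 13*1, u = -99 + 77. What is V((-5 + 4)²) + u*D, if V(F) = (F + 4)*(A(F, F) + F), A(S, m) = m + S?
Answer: -271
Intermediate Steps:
u = -22
D = 13
A(S, m) = S + m
V(F) = 3*F*(4 + F) (V(F) = (F + 4)*((F + F) + F) = (4 + F)*(2*F + F) = (4 + F)*(3*F) = 3*F*(4 + F))
V((-5 + 4)²) + u*D = 3*(-5 + 4)²*(4 + (-5 + 4)²) - 22*13 = 3*(-1)²*(4 + (-1)²) - 286 = 3*1*(4 + 1) - 286 = 3*1*5 - 286 = 15 - 286 = -271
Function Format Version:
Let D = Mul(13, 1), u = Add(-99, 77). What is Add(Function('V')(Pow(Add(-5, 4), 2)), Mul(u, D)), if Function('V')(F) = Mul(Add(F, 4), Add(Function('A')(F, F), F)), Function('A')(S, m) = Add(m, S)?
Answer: -271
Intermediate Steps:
u = -22
D = 13
Function('A')(S, m) = Add(S, m)
Function('V')(F) = Mul(3, F, Add(4, F)) (Function('V')(F) = Mul(Add(F, 4), Add(Add(F, F), F)) = Mul(Add(4, F), Add(Mul(2, F), F)) = Mul(Add(4, F), Mul(3, F)) = Mul(3, F, Add(4, F)))
Add(Function('V')(Pow(Add(-5, 4), 2)), Mul(u, D)) = Add(Mul(3, Pow(Add(-5, 4), 2), Add(4, Pow(Add(-5, 4), 2))), Mul(-22, 13)) = Add(Mul(3, Pow(-1, 2), Add(4, Pow(-1, 2))), -286) = Add(Mul(3, 1, Add(4, 1)), -286) = Add(Mul(3, 1, 5), -286) = Add(15, -286) = -271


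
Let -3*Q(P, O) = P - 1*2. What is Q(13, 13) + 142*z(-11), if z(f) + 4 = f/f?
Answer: -1289/3 ≈ -429.67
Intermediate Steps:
z(f) = -3 (z(f) = -4 + f/f = -4 + 1 = -3)
Q(P, O) = ⅔ - P/3 (Q(P, O) = -(P - 1*2)/3 = -(P - 2)/3 = -(-2 + P)/3 = ⅔ - P/3)
Q(13, 13) + 142*z(-11) = (⅔ - ⅓*13) + 142*(-3) = (⅔ - 13/3) - 426 = -11/3 - 426 = -1289/3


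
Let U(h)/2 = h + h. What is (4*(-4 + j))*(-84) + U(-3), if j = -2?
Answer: 2004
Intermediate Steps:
U(h) = 4*h (U(h) = 2*(h + h) = 2*(2*h) = 4*h)
(4*(-4 + j))*(-84) + U(-3) = (4*(-4 - 2))*(-84) + 4*(-3) = (4*(-6))*(-84) - 12 = -24*(-84) - 12 = 2016 - 12 = 2004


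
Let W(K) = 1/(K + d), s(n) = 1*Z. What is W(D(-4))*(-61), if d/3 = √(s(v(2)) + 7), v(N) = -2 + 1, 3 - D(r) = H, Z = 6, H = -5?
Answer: 488/53 - 183*√13/53 ≈ -3.2418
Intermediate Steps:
D(r) = 8 (D(r) = 3 - 1*(-5) = 3 + 5 = 8)
v(N) = -1
s(n) = 6 (s(n) = 1*6 = 6)
d = 3*√13 (d = 3*√(6 + 7) = 3*√13 ≈ 10.817)
W(K) = 1/(K + 3*√13)
W(D(-4))*(-61) = -61/(8 + 3*√13)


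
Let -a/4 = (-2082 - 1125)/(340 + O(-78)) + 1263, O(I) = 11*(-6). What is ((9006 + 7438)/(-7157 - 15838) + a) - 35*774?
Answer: -101112187628/3150315 ≈ -32096.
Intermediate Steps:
O(I) = -66
a = -685710/137 (a = -4*((-2082 - 1125)/(340 - 66) + 1263) = -4*(-3207/274 + 1263) = -4*342855/274 = -685710/137 ≈ -5005.2)
((9006 + 7438)/(-7157 - 15838) + a) - 35*774 = ((9006 + 7438)/(-7157 - 15838) - 685710/137) - 35*774 = (16444/(-22995) - 685710/137) - 27090 = (16444*(-1/22995) - 685710/137) - 27090 = (-16444/22995 - 685710/137) - 27090 = -15770154278/3150315 - 27090 = -101112187628/3150315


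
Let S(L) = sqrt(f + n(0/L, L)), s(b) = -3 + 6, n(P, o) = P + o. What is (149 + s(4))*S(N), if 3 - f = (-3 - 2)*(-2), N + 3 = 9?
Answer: 152*I ≈ 152.0*I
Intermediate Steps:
N = 6 (N = -3 + 9 = 6)
f = -7 (f = 3 - (-3 - 2)*(-2) = 3 - (-5)*(-2) = 3 - 1*10 = 3 - 10 = -7)
s(b) = 3
S(L) = sqrt(-7 + L) (S(L) = sqrt(-7 + (0/L + L)) = sqrt(-7 + (0 + L)) = sqrt(-7 + L))
(149 + s(4))*S(N) = (149 + 3)*sqrt(-7 + 6) = 152*sqrt(-1) = 152*I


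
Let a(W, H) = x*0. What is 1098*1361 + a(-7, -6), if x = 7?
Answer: 1494378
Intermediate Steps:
a(W, H) = 0 (a(W, H) = 7*0 = 0)
1098*1361 + a(-7, -6) = 1098*1361 + 0 = 1494378 + 0 = 1494378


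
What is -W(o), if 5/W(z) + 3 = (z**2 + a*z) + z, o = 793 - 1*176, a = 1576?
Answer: -1/270739 ≈ -3.6936e-6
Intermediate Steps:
o = 617 (o = 793 - 176 = 617)
W(z) = 5/(-3 + z**2 + 1577*z) (W(z) = 5/(-3 + ((z**2 + 1576*z) + z)) = 5/(-3 + (z**2 + 1577*z)) = 5/(-3 + z**2 + 1577*z))
-W(o) = -5/(-3 + 617**2 + 1577*617) = -5/(-3 + 380689 + 973009) = -5/1353695 = -1*1/270739 = -1/270739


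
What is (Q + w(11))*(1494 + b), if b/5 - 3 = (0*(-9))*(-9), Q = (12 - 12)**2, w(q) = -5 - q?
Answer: -24144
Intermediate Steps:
Q = 0 (Q = 0**2 = 0)
b = 15 (b = 15 + 5*((0*(-9))*(-9)) = 15 + 5*(0*(-9)) = 15 + 5*0 = 15 + 0 = 15)
(Q + w(11))*(1494 + b) = (0 + (-5 - 1*11))*(1494 + 15) = (0 + (-5 - 11))*1509 = (0 - 16)*1509 = -16*1509 = -24144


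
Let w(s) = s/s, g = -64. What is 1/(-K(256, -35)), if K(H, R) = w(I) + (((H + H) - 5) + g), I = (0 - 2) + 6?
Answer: -1/444 ≈ -0.0022523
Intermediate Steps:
I = 4 (I = -2 + 6 = 4)
w(s) = 1
K(H, R) = -68 + 2*H (K(H, R) = 1 + (((H + H) - 5) - 64) = 1 + ((2*H - 5) - 64) = 1 + ((-5 + 2*H) - 64) = 1 + (-69 + 2*H) = -68 + 2*H)
1/(-K(256, -35)) = 1/(-(-68 + 2*256)) = 1/(-(-68 + 512)) = 1/(-1*444) = 1/(-444) = -1/444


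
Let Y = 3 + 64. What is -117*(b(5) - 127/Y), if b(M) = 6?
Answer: -32175/67 ≈ -480.22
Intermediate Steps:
Y = 67
-117*(b(5) - 127/Y) = -117*(6 - 127/67) = -117*275/67 = -32175/67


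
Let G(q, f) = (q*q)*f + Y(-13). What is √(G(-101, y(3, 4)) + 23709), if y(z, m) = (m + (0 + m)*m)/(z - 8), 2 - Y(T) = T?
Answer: 2*I*√4270 ≈ 130.69*I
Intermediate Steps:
Y(T) = 2 - T
y(z, m) = (m + m²)/(-8 + z) (y(z, m) = (m + m*m)/(-8 + z) = (m + m²)/(-8 + z))
G(q, f) = 15 + f*q² (G(q, f) = (q*q)*f + (2 - 1*(-13)) = q²*f + (2 + 13) = f*q² + 15 = 15 + f*q²)
√(G(-101, y(3, 4)) + 23709) = √((15 + (4*(1 + 4)/(-8 + 3))*(-101)²) + 23709) = √((15 + (4*5/(-5))*10201) + 23709) = √((15 + (4*(-⅕)*5)*10201) + 23709) = √((15 - 4*10201) + 23709) = √((15 - 40804) + 23709) = √(-40789 + 23709) = √(-17080) = 2*I*√4270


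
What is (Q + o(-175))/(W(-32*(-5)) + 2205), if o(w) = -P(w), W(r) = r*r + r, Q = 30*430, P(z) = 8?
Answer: 12892/27965 ≈ 0.46100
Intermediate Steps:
Q = 12900
W(r) = r + r² (W(r) = r² + r = r + r²)
o(w) = -8 (o(w) = -1*8 = -8)
(Q + o(-175))/(W(-32*(-5)) + 2205) = (12900 - 8)/((-32*(-5))*(1 - 32*(-5)) + 2205) = 12892/(160*(1 + 160) + 2205) = 12892/(160*161 + 2205) = 12892/(25760 + 2205) = 12892/27965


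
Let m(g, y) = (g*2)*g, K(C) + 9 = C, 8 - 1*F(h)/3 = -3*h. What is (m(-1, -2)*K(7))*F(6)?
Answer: -312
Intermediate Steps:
F(h) = 24 + 9*h (F(h) = 24 - (-9)*h = 24 + 9*h)
K(C) = -9 + C
m(g, y) = 2*g² (m(g, y) = (2*g)*g = 2*g²)
(m(-1, -2)*K(7))*F(6) = ((2*(-1)²)*(-9 + 7))*(24 + 9*6) = ((2*1)*(-2))*(24 + 54) = (2*(-2))*78 = -4*78 = -312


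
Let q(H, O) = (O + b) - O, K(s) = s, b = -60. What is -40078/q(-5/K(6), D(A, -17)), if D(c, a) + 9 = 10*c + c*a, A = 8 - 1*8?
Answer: 20039/30 ≈ 667.97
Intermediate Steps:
A = 0 (A = 8 - 8 = 0)
D(c, a) = -9 + 10*c + a*c (D(c, a) = -9 + (10*c + c*a) = -9 + (10*c + a*c) = -9 + 10*c + a*c)
q(H, O) = -60 (q(H, O) = (O - 60) - O = (-60 + O) - O = -60)
-40078/q(-5/K(6), D(A, -17)) = -40078/(-60) = -40078*(-1/60) = 20039/30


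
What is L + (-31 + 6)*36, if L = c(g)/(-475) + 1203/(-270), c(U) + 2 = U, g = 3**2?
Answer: -7733221/8550 ≈ -904.47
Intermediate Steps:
g = 9
c(U) = -2 + U
L = -38221/8550 (L = (-2 + 9)/(-475) + 1203/(-270) = 7*(-1/475) + 1203*(-1/270) = -7/475 - 401/90 = -38221/8550 ≈ -4.4703)
L + (-31 + 6)*36 = -38221/8550 + (-31 + 6)*36 = -38221/8550 - 25*36 = -38221/8550 - 900 = -7733221/8550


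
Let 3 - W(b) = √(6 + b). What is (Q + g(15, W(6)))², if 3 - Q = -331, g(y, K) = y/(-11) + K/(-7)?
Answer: 93476836/847 + 102320*√3/539 ≈ 1.1069e+5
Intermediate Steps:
W(b) = 3 - √(6 + b)
g(y, K) = -K/7 - y/11 (g(y, K) = y*(-1/11) + K*(-⅐) = -y/11 - K/7 = -K/7 - y/11)
Q = 334 (Q = 3 - 1*(-331) = 3 + 331 = 334)
(Q + g(15, W(6)))² = (334 + (-(3 - √(6 + 6))/7 - 1/11*15))² = (334 + (-(3 - √12)/7 - 15/11))² = (334 + (-(3 - 2*√3)/7 - 15/11))² = (334 + ((-3/7 + 2*√3/7) - 15/11))² = (334 + (-138/77 + 2*√3/7))² = (25580/77 + 2*√3/7)²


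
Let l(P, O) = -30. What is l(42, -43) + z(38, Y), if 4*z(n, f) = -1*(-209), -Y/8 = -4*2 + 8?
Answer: 89/4 ≈ 22.250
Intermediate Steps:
Y = 0 (Y = -8*(-4*2 + 8) = -8*(-8 + 8) = -8*0 = 0)
z(n, f) = 209/4 (z(n, f) = (-1*(-209))/4 = (¼)*209 = 209/4)
l(42, -43) + z(38, Y) = -30 + 209/4 = 89/4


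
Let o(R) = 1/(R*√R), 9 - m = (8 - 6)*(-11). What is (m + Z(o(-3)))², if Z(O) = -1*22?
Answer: 81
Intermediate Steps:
m = 31 (m = 9 - (8 - 6)*(-11) = 9 - 2*(-11) = 9 - 1*(-22) = 9 + 22 = 31)
o(R) = R^(-3/2) (o(R) = 1/(R^(3/2)) = R^(-3/2))
Z(O) = -22
(m + Z(o(-3)))² = (31 - 22)² = 9² = 81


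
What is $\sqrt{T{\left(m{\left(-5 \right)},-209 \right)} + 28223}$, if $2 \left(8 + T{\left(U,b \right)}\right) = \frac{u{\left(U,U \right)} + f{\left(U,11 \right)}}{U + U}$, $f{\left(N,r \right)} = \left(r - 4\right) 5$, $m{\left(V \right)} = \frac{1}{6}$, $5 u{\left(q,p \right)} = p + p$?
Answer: $\frac{\sqrt{706690}}{5} \approx 168.13$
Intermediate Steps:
$u{\left(q,p \right)} = \frac{2 p}{5}$ ($u{\left(q,p \right)} = \frac{p + p}{5} = \frac{2 p}{5}$)
$m{\left(V \right)} = \frac{1}{6}$
$f{\left(N,r \right)} = -20 + 5 r$ ($f{\left(N,r \right)} = \left(-4 + r\right) 5 = -20 + 5 r$)
$T{\left(U,b \right)} = -8 + \frac{35 + \frac{2 U}{5}}{4 U}$ ($T{\left(U,b \right)} = -8 + \frac{\left(\frac{2 U}{5} + \left(-20 + 5 \cdot 11\right)\right) \frac{1}{U + U}}{2} = -8 + \frac{\left(\frac{2 U}{5} + \left(-20 + 55\right)\right) \frac{1}{2 U}}{2} = -8 + \frac{\left(\frac{2 U}{5} + 35\right) \frac{1}{2 U}}{2} = -8 + \frac{\left(35 + \frac{2 U}{5}\right) \frac{1}{2 U}}{2} = -8 + \frac{\frac{1}{2} \frac{1}{U} \left(35 + \frac{2 U}{5}\right)}{2} = -8 + \frac{35 + \frac{2 U}{5}}{4 U}$)
$\sqrt{T{\left(m{\left(-5 \right)},-209 \right)} + 28223} = \sqrt{\frac{\frac{1}{\frac{1}{6}} \left(175 - \frac{79}{3}\right)}{20} + 28223} = \sqrt{\frac{1}{20} \cdot 6 \left(175 - \frac{79}{3}\right) + 28223} = \sqrt{\frac{1}{20} \cdot 6 \cdot \frac{446}{3} + 28223} = \sqrt{\frac{223}{5} + 28223} = \sqrt{\frac{141338}{5}} = \frac{\sqrt{706690}}{5}$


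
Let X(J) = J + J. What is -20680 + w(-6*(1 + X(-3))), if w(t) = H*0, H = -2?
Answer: -20680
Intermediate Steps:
X(J) = 2*J
w(t) = 0 (w(t) = -2*0 = 0)
-20680 + w(-6*(1 + X(-3))) = -20680 + 0 = -20680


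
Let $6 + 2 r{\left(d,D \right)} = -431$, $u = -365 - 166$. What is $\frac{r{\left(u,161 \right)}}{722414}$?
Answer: $- \frac{437}{1444828} \approx -0.00030246$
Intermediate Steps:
$u = -531$ ($u = -365 - 166 = -531$)
$r{\left(d,D \right)} = - \frac{437}{2}$ ($r{\left(d,D \right)} = -3 + \frac{1}{2} \left(-431\right) = -3 - \frac{431}{2} = - \frac{437}{2}$)
$\frac{r{\left(u,161 \right)}}{722414} = - \frac{437}{2 \cdot 722414} = \left(- \frac{437}{2}\right) \frac{1}{722414} = - \frac{437}{1444828}$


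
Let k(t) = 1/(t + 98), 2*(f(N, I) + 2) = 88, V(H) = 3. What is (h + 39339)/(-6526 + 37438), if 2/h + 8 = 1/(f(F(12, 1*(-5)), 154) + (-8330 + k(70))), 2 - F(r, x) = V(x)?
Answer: 219101731441/172167969792 ≈ 1.2726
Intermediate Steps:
F(r, x) = -1 (F(r, x) = 2 - 1*3 = 2 - 3 = -1)
f(N, I) = 42 (f(N, I) = -2 + (½)*88 = -2 + 44 = 42)
k(t) = 1/(98 + t)
h = -1392383/5569616 (h = 2/(-8 + 1/(42 + (-8330 + 1/(98 + 70)))) = 2/(-8 + 1/(42 + (-8330 + 1/168))) = 2/(-8 + 1/(42 - 1399439/168)) = 2/(-8 + 1/(-1392383/168)) = 2/(-8 - 168/1392383) = 2/(-11139232/1392383) = 2*(-1392383/11139232) = -1392383/5569616 ≈ -0.25000)
(h + 39339)/(-6526 + 37438) = (-1392383/5569616 + 39339)/(-6526 + 37438) = (219101731441/5569616)/30912 = (219101731441/5569616)*(1/30912) = 219101731441/172167969792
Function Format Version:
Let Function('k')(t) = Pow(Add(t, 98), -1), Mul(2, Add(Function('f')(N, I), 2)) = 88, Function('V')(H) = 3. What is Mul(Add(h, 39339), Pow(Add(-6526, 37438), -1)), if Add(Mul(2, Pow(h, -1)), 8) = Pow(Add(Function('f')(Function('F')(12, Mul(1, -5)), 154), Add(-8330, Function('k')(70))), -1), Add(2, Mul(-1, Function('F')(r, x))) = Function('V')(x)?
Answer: Rational(219101731441, 172167969792) ≈ 1.2726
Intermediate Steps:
Function('F')(r, x) = -1 (Function('F')(r, x) = Add(2, Mul(-1, 3)) = Add(2, -3) = -1)
Function('f')(N, I) = 42 (Function('f')(N, I) = Add(-2, Mul(Rational(1, 2), 88)) = Add(-2, 44) = 42)
Function('k')(t) = Pow(Add(98, t), -1)
h = Rational(-1392383, 5569616) (h = Mul(2, Pow(Add(-8, Pow(Add(42, Add(-8330, Pow(Add(98, 70), -1))), -1)), -1)) = Mul(2, Pow(Add(-8, Pow(Add(42, Add(-8330, Pow(168, -1))), -1)), -1)) = Mul(2, Pow(Add(-8, Pow(Add(42, Add(-8330, Rational(1, 168))), -1)), -1)) = Mul(2, Pow(Add(-8, Pow(Add(42, Rational(-1399439, 168)), -1)), -1)) = Mul(2, Pow(Add(-8, Pow(Rational(-1392383, 168), -1)), -1)) = Mul(2, Pow(Add(-8, Rational(-168, 1392383)), -1)) = Mul(2, Pow(Rational(-11139232, 1392383), -1)) = Mul(2, Rational(-1392383, 11139232)) = Rational(-1392383, 5569616) ≈ -0.25000)
Mul(Add(h, 39339), Pow(Add(-6526, 37438), -1)) = Mul(Add(Rational(-1392383, 5569616), 39339), Pow(Add(-6526, 37438), -1)) = Mul(Rational(219101731441, 5569616), Pow(30912, -1)) = Mul(Rational(219101731441, 5569616), Rational(1, 30912)) = Rational(219101731441, 172167969792)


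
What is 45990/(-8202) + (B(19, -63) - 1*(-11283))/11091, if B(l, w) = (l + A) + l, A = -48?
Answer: -69602324/15161397 ≈ -4.5908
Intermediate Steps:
B(l, w) = -48 + 2*l (B(l, w) = (l - 48) + l = (-48 + l) + l = -48 + 2*l)
45990/(-8202) + (B(19, -63) - 1*(-11283))/11091 = 45990/(-8202) + ((-48 + 2*19) - 1*(-11283))/11091 = 45990*(-1/8202) + ((-48 + 38) + 11283)*(1/11091) = -7665/1367 + (-10 + 11283)*(1/11091) = -7665/1367 + 11273*(1/11091) = -7665/1367 + 11273/11091 = -69602324/15161397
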